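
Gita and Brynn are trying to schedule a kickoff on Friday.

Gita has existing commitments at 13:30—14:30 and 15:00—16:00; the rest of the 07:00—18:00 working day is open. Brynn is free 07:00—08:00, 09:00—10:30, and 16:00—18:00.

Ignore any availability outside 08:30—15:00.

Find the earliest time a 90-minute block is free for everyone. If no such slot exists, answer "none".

Gita free within 07:00–18:00: 07:00–13:30, 14:30–15:00, 16:00–18:00.
Gita ∩ Brynn: 07:00–08:00, 09:00–10:30, 16:00–18:00.
Restricted to 08:30–15:00: 09:00–10:30.
Windows ≥ 90 min: 09:00–10:30.
Earliest such window starts at 09:00.

09:00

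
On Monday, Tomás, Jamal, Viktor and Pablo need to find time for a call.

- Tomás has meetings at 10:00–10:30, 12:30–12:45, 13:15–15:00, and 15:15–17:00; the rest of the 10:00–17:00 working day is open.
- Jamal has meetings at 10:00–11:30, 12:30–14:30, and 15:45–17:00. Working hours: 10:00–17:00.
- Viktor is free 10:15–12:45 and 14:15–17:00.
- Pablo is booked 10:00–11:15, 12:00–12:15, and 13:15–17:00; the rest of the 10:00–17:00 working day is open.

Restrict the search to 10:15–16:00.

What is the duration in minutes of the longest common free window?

Tomás free within 10:00–17:00: 10:30–12:30, 12:45–13:15, 15:00–15:15.
Jamal free within 10:00–17:00: 11:30–12:30, 14:30–15:45.
Pablo free within 10:00–17:00: 11:15–12:00, 12:15–13:15.
Tomás ∩ Jamal: 11:30–12:30, 15:00–15:15.
Tomás ∩ Jamal ∩ Viktor: 11:30–12:30, 15:00–15:15.
Tomás ∩ Jamal ∩ Viktor ∩ Pablo: 11:30–12:00, 12:15–12:30.
Restricted to 10:15–16:00: 11:30–12:00, 12:15–12:30.
Common window lengths: 30, 15 min; longest is 30.

30 minutes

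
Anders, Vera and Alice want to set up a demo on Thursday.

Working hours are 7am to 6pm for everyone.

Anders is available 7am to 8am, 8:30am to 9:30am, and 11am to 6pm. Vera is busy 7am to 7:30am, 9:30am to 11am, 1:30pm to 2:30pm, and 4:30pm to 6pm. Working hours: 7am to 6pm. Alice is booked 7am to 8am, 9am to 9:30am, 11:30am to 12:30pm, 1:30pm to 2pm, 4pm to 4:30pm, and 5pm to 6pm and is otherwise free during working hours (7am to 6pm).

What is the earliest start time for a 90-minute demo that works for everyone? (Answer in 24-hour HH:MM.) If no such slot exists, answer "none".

14:30

Vera free within 07:00–18:00: 07:30–09:30, 11:00–13:30, 14:30–16:30.
Alice free within 07:00–18:00: 08:00–09:00, 09:30–11:30, 12:30–13:30, 14:00–16:00, 16:30–17:00.
Anders ∩ Vera: 07:30–08:00, 08:30–09:30, 11:00–13:30, 14:30–16:30.
Anders ∩ Vera ∩ Alice: 08:30–09:00, 11:00–11:30, 12:30–13:30, 14:30–16:00.
Windows ≥ 90 min: 14:30–16:00.
Earliest such window starts at 14:30.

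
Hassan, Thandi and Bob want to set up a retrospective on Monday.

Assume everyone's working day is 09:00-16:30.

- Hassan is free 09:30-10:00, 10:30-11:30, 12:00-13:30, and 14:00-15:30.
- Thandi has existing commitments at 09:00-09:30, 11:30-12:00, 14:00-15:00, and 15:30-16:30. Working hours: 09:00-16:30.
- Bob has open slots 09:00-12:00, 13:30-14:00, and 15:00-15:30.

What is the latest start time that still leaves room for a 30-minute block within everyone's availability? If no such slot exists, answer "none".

15:00

Thandi free within 09:00–16:30: 09:30–11:30, 12:00–14:00, 15:00–15:30.
Hassan ∩ Thandi: 09:30–10:00, 10:30–11:30, 12:00–13:30, 15:00–15:30.
Hassan ∩ Thandi ∩ Bob: 09:30–10:00, 10:30–11:30, 15:00–15:30.
Windows ≥ 30 min: 09:30–10:00, 10:30–11:30, 15:00–15:30.
Latest start in the last window 15:00–15:30 is 15:30 − 30 min = 15:00.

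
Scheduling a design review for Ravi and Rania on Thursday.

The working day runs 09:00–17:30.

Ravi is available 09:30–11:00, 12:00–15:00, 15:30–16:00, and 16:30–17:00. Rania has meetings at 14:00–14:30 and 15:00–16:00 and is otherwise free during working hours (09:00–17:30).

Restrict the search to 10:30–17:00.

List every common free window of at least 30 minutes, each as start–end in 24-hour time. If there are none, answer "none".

Rania free within 09:00–17:30: 09:00–14:00, 14:30–15:00, 16:00–17:30.
Ravi ∩ Rania: 09:30–11:00, 12:00–14:00, 14:30–15:00, 16:30–17:00.
Restricted to 10:30–17:00: 10:30–11:00, 12:00–14:00, 14:30–15:00, 16:30–17:00.
Windows ≥ 30 min: 10:30–11:00, 12:00–14:00, 14:30–15:00, 16:30–17:00.

10:30–11:00, 12:00–14:00, 14:30–15:00, 16:30–17:00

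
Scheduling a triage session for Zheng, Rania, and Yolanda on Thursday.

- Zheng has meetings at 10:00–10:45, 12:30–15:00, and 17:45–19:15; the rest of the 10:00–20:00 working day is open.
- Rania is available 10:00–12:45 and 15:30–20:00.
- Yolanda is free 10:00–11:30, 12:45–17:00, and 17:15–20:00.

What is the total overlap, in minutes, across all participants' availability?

Zheng free within 10:00–20:00: 10:45–12:30, 15:00–17:45, 19:15–20:00.
Zheng ∩ Rania: 10:45–12:30, 15:30–17:45, 19:15–20:00.
Zheng ∩ Rania ∩ Yolanda: 10:45–11:30, 15:30–17:00, 17:15–17:45, 19:15–20:00.
Total common minutes: 45 + 90 + 30 + 45 = 210.

210 minutes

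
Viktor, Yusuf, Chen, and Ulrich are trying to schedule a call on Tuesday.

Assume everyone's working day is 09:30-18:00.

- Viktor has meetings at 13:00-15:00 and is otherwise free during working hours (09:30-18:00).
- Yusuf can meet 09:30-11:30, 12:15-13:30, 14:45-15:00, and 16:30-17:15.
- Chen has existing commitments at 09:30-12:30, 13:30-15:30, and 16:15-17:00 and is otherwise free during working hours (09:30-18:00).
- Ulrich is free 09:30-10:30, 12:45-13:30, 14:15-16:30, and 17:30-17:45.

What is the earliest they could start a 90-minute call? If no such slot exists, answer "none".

none

Viktor free within 09:30–18:00: 09:30–13:00, 15:00–18:00.
Chen free within 09:30–18:00: 12:30–13:30, 15:30–16:15, 17:00–18:00.
Viktor ∩ Yusuf: 09:30–11:30, 12:15–13:00, 16:30–17:15.
Viktor ∩ Yusuf ∩ Chen: 12:30–13:00, 17:00–17:15.
Viktor ∩ Yusuf ∩ Chen ∩ Ulrich: 12:45–13:00.
Windows ≥ 90 min: (none).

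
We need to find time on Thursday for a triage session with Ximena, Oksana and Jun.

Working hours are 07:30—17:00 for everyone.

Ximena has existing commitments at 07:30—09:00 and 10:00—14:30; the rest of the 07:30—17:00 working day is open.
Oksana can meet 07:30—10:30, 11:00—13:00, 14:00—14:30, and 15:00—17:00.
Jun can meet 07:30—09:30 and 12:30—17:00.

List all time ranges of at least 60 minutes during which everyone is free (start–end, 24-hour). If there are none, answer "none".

15:00–17:00

Ximena free within 07:30–17:00: 09:00–10:00, 14:30–17:00.
Ximena ∩ Oksana: 09:00–10:00, 15:00–17:00.
Ximena ∩ Oksana ∩ Jun: 09:00–09:30, 15:00–17:00.
Windows ≥ 60 min: 15:00–17:00.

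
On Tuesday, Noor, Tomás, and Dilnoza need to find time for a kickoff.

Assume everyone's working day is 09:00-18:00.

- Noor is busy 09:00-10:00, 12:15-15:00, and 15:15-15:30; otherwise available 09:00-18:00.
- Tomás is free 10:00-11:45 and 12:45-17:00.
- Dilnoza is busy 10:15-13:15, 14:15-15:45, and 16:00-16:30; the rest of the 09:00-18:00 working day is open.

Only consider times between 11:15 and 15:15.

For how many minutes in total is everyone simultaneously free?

0 minutes

Noor free within 09:00–18:00: 10:00–12:15, 15:00–15:15, 15:30–18:00.
Dilnoza free within 09:00–18:00: 09:00–10:15, 13:15–14:15, 15:45–16:00, 16:30–18:00.
Noor ∩ Tomás: 10:00–11:45, 15:00–15:15, 15:30–17:00.
Noor ∩ Tomás ∩ Dilnoza: 10:00–10:15, 15:45–16:00, 16:30–17:00.
Restricted to 11:15–15:15: (none).
Total common minutes: 0.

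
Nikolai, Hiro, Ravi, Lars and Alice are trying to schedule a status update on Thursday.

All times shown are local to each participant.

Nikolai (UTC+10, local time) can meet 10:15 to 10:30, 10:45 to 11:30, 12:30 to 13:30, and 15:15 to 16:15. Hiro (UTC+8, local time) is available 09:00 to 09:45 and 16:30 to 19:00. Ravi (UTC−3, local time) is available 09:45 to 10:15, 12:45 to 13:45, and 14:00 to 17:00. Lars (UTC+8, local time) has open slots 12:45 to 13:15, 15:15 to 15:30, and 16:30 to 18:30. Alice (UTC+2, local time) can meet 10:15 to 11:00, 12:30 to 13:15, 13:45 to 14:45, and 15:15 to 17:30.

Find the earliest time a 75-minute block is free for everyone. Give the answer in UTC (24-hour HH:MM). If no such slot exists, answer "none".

Nikolai → UTC: 00:15–00:30, 00:45–01:30, 02:30–03:30, 05:15–06:15.
Hiro → UTC: 01:00–01:45, 08:30–11:00.
Ravi → UTC: 12:45–13:15, 15:45–16:45, 17:00–20:00.
Lars → UTC: 04:45–05:15, 07:15–07:30, 08:30–10:30.
Alice → UTC: 08:15–09:00, 10:30–11:15, 11:45–12:45, 13:15–15:30.
Nikolai ∩ Hiro: 01:00–01:30.
Nikolai ∩ Hiro ∩ Ravi: (none).
Nikolai ∩ Hiro ∩ Ravi ∩ Lars: (none).
Nikolai ∩ Hiro ∩ Ravi ∩ Lars ∩ Alice: (none).
Windows ≥ 75 min: (none).

none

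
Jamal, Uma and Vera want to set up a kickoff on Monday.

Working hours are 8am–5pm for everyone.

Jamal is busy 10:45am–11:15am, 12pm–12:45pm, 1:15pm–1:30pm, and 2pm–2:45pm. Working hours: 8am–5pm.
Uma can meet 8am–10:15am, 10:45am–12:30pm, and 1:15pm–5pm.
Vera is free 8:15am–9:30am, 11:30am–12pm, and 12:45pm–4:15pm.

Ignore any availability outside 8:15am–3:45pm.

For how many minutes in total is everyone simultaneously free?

Jamal free within 08:00–17:00: 08:00–10:45, 11:15–12:00, 12:45–13:15, 13:30–14:00, 14:45–17:00.
Jamal ∩ Uma: 08:00–10:15, 11:15–12:00, 13:30–14:00, 14:45–17:00.
Jamal ∩ Uma ∩ Vera: 08:15–09:30, 11:30–12:00, 13:30–14:00, 14:45–16:15.
Restricted to 08:15–15:45: 08:15–09:30, 11:30–12:00, 13:30–14:00, 14:45–15:45.
Total common minutes: 75 + 30 + 30 + 60 = 195.

195 minutes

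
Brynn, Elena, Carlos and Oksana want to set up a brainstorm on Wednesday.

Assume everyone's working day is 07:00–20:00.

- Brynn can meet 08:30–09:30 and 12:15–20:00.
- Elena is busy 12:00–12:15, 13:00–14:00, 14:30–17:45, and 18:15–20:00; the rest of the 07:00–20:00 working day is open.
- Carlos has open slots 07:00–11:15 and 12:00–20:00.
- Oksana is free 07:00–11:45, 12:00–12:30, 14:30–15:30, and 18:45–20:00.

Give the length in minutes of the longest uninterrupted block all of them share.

60 minutes

Elena free within 07:00–20:00: 07:00–12:00, 12:15–13:00, 14:00–14:30, 17:45–18:15.
Brynn ∩ Elena: 08:30–09:30, 12:15–13:00, 14:00–14:30, 17:45–18:15.
Brynn ∩ Elena ∩ Carlos: 08:30–09:30, 12:15–13:00, 14:00–14:30, 17:45–18:15.
Brynn ∩ Elena ∩ Carlos ∩ Oksana: 08:30–09:30, 12:15–12:30.
Common window lengths: 60, 15 min; longest is 60.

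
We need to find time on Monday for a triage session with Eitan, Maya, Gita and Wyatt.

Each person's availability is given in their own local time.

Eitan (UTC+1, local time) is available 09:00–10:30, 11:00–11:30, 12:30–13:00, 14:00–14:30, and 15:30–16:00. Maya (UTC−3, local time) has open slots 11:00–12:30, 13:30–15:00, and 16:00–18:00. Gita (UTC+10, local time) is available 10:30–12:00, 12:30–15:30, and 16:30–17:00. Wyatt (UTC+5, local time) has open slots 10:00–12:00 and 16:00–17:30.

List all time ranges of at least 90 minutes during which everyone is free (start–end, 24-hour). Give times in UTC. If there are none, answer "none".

none

Eitan → UTC: 08:00–09:30, 10:00–10:30, 11:30–12:00, 13:00–13:30, 14:30–15:00.
Maya → UTC: 14:00–15:30, 16:30–18:00, 19:00–21:00.
Gita → UTC: 00:30–02:00, 02:30–05:30, 06:30–07:00.
Wyatt → UTC: 05:00–07:00, 11:00–12:30.
Eitan ∩ Maya: 14:30–15:00.
Eitan ∩ Maya ∩ Gita: (none).
Eitan ∩ Maya ∩ Gita ∩ Wyatt: (none).
Windows ≥ 90 min: (none).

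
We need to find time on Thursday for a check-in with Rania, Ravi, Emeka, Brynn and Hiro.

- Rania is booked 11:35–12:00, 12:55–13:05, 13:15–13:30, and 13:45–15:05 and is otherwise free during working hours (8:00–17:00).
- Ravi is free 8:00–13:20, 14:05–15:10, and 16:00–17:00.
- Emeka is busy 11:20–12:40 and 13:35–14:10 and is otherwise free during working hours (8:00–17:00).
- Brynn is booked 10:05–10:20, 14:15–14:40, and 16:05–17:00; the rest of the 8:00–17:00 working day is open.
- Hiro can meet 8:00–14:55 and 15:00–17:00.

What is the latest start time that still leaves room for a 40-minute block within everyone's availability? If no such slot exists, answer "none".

10:40

Rania free within 08:00–17:00: 08:00–11:35, 12:00–12:55, 13:05–13:15, 13:30–13:45, 15:05–17:00.
Emeka free within 08:00–17:00: 08:00–11:20, 12:40–13:35, 14:10–17:00.
Brynn free within 08:00–17:00: 08:00–10:05, 10:20–14:15, 14:40–16:05.
Rania ∩ Ravi: 08:00–11:35, 12:00–12:55, 13:05–13:15, 15:05–15:10, 16:00–17:00.
Rania ∩ Ravi ∩ Emeka: 08:00–11:20, 12:40–12:55, 13:05–13:15, 15:05–15:10, 16:00–17:00.
Rania ∩ Ravi ∩ Emeka ∩ Brynn: 08:00–10:05, 10:20–11:20, 12:40–12:55, 13:05–13:15, 15:05–15:10, 16:00–16:05.
Rania ∩ Ravi ∩ Emeka ∩ Brynn ∩ Hiro: 08:00–10:05, 10:20–11:20, 12:40–12:55, 13:05–13:15, 15:05–15:10, 16:00–16:05.
Windows ≥ 40 min: 08:00–10:05, 10:20–11:20.
Latest start in the last window 10:20–11:20 is 11:20 − 40 min = 10:40.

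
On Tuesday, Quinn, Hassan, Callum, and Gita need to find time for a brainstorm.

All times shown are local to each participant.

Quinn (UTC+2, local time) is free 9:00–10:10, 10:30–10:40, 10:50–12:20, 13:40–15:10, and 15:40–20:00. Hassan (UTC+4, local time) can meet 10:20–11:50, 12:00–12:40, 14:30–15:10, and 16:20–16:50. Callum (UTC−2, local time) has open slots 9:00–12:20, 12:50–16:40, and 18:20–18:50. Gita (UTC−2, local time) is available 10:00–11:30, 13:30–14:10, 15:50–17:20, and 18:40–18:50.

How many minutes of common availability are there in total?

30 minutes

Quinn → UTC: 07:00–08:10, 08:30–08:40, 08:50–10:20, 11:40–13:10, 13:40–18:00.
Hassan → UTC: 06:20–07:50, 08:00–08:40, 10:30–11:10, 12:20–12:50.
Callum → UTC: 11:00–14:20, 14:50–18:40, 20:20–20:50.
Gita → UTC: 12:00–13:30, 15:30–16:10, 17:50–19:20, 20:40–20:50.
Quinn ∩ Hassan: 07:00–07:50, 08:00–08:10, 08:30–08:40, 12:20–12:50.
Quinn ∩ Hassan ∩ Callum: 12:20–12:50.
Quinn ∩ Hassan ∩ Callum ∩ Gita: 12:20–12:50.
Total common minutes: 30.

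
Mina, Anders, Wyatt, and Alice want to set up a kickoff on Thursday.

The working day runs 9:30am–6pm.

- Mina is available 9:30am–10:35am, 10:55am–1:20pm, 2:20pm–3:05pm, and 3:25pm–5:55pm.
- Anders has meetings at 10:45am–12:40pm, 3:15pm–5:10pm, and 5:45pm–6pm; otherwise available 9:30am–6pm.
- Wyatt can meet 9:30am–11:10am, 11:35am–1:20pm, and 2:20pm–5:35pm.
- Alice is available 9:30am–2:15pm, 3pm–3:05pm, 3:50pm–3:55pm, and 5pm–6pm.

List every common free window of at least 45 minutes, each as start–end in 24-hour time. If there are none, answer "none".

09:30–10:35

Anders free within 09:30–18:00: 09:30–10:45, 12:40–15:15, 17:10–17:45.
Mina ∩ Anders: 09:30–10:35, 12:40–13:20, 14:20–15:05, 17:10–17:45.
Mina ∩ Anders ∩ Wyatt: 09:30–10:35, 12:40–13:20, 14:20–15:05, 17:10–17:35.
Mina ∩ Anders ∩ Wyatt ∩ Alice: 09:30–10:35, 12:40–13:20, 15:00–15:05, 17:10–17:35.
Windows ≥ 45 min: 09:30–10:35.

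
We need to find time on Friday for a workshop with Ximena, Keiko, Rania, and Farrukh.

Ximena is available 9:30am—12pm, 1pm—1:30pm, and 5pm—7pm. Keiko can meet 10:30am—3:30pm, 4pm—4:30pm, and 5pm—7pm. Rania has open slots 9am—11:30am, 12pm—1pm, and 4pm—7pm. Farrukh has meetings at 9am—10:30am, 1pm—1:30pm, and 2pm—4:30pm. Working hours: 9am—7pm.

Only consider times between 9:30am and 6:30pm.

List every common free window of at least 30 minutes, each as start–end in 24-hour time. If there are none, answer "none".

Farrukh free within 09:00–19:00: 10:30–13:00, 13:30–14:00, 16:30–19:00.
Ximena ∩ Keiko: 10:30–12:00, 13:00–13:30, 17:00–19:00.
Ximena ∩ Keiko ∩ Rania: 10:30–11:30, 17:00–19:00.
Ximena ∩ Keiko ∩ Rania ∩ Farrukh: 10:30–11:30, 17:00–19:00.
Restricted to 09:30–18:30: 10:30–11:30, 17:00–18:30.
Windows ≥ 30 min: 10:30–11:30, 17:00–18:30.

10:30–11:30, 17:00–18:30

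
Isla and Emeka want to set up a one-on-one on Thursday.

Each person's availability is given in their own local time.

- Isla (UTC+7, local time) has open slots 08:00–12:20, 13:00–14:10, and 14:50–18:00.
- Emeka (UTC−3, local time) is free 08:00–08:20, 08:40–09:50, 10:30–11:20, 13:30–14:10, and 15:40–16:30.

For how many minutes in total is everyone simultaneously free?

Isla → UTC: 01:00–05:20, 06:00–07:10, 07:50–11:00.
Emeka → UTC: 11:00–11:20, 11:40–12:50, 13:30–14:20, 16:30–17:10, 18:40–19:30.
Isla ∩ Emeka: (none).
Total common minutes: 0.

0 minutes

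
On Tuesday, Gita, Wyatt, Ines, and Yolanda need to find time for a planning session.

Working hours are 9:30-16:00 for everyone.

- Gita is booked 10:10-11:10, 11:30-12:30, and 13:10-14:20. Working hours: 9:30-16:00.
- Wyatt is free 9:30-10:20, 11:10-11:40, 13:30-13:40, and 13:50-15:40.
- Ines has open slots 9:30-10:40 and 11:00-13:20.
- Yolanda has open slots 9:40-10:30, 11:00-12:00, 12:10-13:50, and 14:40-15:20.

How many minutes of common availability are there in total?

Gita free within 09:30–16:00: 09:30–10:10, 11:10–11:30, 12:30–13:10, 14:20–16:00.
Gita ∩ Wyatt: 09:30–10:10, 11:10–11:30, 14:20–15:40.
Gita ∩ Wyatt ∩ Ines: 09:30–10:10, 11:10–11:30.
Gita ∩ Wyatt ∩ Ines ∩ Yolanda: 09:40–10:10, 11:10–11:30.
Total common minutes: 30 + 20 = 50.

50 minutes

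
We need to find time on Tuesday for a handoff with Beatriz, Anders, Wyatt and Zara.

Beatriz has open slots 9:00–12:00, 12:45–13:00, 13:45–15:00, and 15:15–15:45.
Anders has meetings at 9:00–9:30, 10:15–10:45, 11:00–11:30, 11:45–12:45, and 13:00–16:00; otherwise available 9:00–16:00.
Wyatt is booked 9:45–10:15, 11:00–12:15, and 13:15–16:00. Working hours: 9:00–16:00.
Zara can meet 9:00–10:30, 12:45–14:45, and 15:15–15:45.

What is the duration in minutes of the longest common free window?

Anders free within 09:00–16:00: 09:30–10:15, 10:45–11:00, 11:30–11:45, 12:45–13:00.
Wyatt free within 09:00–16:00: 09:00–09:45, 10:15–11:00, 12:15–13:15.
Beatriz ∩ Anders: 09:30–10:15, 10:45–11:00, 11:30–11:45, 12:45–13:00.
Beatriz ∩ Anders ∩ Wyatt: 09:30–09:45, 10:45–11:00, 12:45–13:00.
Beatriz ∩ Anders ∩ Wyatt ∩ Zara: 09:30–09:45, 12:45–13:00.
Common window lengths: 15, 15 min; longest is 15.

15 minutes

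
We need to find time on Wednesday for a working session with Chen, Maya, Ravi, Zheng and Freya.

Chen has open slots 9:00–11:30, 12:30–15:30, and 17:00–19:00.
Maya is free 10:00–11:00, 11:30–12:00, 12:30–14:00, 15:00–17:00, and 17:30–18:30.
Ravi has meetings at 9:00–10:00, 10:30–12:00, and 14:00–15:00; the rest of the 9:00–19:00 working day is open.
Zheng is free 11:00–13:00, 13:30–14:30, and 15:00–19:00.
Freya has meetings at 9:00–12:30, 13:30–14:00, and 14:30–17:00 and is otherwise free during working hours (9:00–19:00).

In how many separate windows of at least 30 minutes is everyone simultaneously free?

Ravi free within 09:00–19:00: 10:00–10:30, 12:00–14:00, 15:00–19:00.
Freya free within 09:00–19:00: 12:30–13:30, 14:00–14:30, 17:00–19:00.
Chen ∩ Maya: 10:00–11:00, 12:30–14:00, 15:00–15:30, 17:30–18:30.
Chen ∩ Maya ∩ Ravi: 10:00–10:30, 12:30–14:00, 15:00–15:30, 17:30–18:30.
Chen ∩ Maya ∩ Ravi ∩ Zheng: 12:30–13:00, 13:30–14:00, 15:00–15:30, 17:30–18:30.
Chen ∩ Maya ∩ Ravi ∩ Zheng ∩ Freya: 12:30–13:00, 17:30–18:30.
Windows ≥ 30 min: 12:30–13:00, 17:30–18:30.
That's 2 windows.

2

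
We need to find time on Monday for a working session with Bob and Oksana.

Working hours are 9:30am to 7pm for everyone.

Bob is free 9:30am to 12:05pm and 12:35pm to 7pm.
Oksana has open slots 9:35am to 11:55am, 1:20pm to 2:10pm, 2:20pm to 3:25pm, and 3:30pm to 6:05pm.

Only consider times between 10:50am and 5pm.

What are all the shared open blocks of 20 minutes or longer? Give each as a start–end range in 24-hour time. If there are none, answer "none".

10:50–11:55, 13:20–14:10, 14:20–15:25, 15:30–17:00

Bob ∩ Oksana: 09:35–11:55, 13:20–14:10, 14:20–15:25, 15:30–18:05.
Restricted to 10:50–17:00: 10:50–11:55, 13:20–14:10, 14:20–15:25, 15:30–17:00.
Windows ≥ 20 min: 10:50–11:55, 13:20–14:10, 14:20–15:25, 15:30–17:00.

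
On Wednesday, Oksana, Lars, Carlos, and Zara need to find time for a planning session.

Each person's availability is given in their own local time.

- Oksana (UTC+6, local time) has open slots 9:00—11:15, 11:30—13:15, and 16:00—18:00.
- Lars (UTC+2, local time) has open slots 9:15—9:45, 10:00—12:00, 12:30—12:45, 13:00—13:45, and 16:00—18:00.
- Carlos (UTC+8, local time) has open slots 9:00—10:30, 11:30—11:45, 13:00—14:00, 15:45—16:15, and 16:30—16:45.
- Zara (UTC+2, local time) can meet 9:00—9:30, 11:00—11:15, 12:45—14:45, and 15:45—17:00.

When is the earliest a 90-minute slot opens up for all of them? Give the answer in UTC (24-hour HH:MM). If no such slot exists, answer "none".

Oksana → UTC: 03:00–05:15, 05:30–07:15, 10:00–12:00.
Lars → UTC: 07:15–07:45, 08:00–10:00, 10:30–10:45, 11:00–11:45, 14:00–16:00.
Carlos → UTC: 01:00–02:30, 03:30–03:45, 05:00–06:00, 07:45–08:15, 08:30–08:45.
Zara → UTC: 07:00–07:30, 09:00–09:15, 10:45–12:45, 13:45–15:00.
Oksana ∩ Lars: 10:30–10:45, 11:00–11:45.
Oksana ∩ Lars ∩ Carlos: (none).
Oksana ∩ Lars ∩ Carlos ∩ Zara: (none).
Windows ≥ 90 min: (none).

none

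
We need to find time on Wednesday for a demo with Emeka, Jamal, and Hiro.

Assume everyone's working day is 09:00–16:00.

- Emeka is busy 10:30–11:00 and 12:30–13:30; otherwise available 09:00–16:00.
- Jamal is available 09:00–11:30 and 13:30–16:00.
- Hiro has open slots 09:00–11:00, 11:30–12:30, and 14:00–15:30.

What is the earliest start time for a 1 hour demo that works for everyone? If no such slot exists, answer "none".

09:00

Emeka free within 09:00–16:00: 09:00–10:30, 11:00–12:30, 13:30–16:00.
Emeka ∩ Jamal: 09:00–10:30, 11:00–11:30, 13:30–16:00.
Emeka ∩ Jamal ∩ Hiro: 09:00–10:30, 14:00–15:30.
Windows ≥ 60 min: 09:00–10:30, 14:00–15:30.
Earliest such window starts at 09:00.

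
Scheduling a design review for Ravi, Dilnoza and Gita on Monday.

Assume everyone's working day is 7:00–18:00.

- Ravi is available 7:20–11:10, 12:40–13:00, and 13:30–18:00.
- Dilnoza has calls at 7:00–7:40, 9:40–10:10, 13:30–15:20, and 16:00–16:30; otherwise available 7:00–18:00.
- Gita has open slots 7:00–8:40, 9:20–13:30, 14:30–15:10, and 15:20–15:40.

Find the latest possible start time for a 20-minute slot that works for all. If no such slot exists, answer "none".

15:20

Dilnoza free within 07:00–18:00: 07:40–09:40, 10:10–13:30, 15:20–16:00, 16:30–18:00.
Ravi ∩ Dilnoza: 07:40–09:40, 10:10–11:10, 12:40–13:00, 15:20–16:00, 16:30–18:00.
Ravi ∩ Dilnoza ∩ Gita: 07:40–08:40, 09:20–09:40, 10:10–11:10, 12:40–13:00, 15:20–15:40.
Windows ≥ 20 min: 07:40–08:40, 09:20–09:40, 10:10–11:10, 12:40–13:00, 15:20–15:40.
Latest start in the last window 15:20–15:40 is 15:40 − 20 min = 15:20.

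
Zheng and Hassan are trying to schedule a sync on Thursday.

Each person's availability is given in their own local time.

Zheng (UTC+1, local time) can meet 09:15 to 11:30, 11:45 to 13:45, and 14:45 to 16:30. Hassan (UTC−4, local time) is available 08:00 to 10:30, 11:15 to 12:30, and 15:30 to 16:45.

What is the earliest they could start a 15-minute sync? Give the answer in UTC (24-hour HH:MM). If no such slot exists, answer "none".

12:00

Zheng → UTC: 08:15–10:30, 10:45–12:45, 13:45–15:30.
Hassan → UTC: 12:00–14:30, 15:15–16:30, 19:30–20:45.
Zheng ∩ Hassan: 12:00–12:45, 13:45–14:30, 15:15–15:30.
Windows ≥ 15 min: 12:00–12:45, 13:45–14:30, 15:15–15:30.
Earliest such window starts at 12:00.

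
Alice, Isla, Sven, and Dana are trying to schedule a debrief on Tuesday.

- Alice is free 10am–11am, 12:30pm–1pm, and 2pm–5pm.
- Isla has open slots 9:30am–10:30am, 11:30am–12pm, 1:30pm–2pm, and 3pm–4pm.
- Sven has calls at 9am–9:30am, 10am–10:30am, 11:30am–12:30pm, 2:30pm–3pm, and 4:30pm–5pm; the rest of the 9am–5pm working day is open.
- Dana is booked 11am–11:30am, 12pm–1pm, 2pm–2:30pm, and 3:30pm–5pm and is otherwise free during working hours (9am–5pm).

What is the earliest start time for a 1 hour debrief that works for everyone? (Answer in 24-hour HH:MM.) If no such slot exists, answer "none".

none

Sven free within 09:00–17:00: 09:30–10:00, 10:30–11:30, 12:30–14:30, 15:00–16:30.
Dana free within 09:00–17:00: 09:00–11:00, 11:30–12:00, 13:00–14:00, 14:30–15:30.
Alice ∩ Isla: 10:00–10:30, 15:00–16:00.
Alice ∩ Isla ∩ Sven: 15:00–16:00.
Alice ∩ Isla ∩ Sven ∩ Dana: 15:00–15:30.
Windows ≥ 60 min: (none).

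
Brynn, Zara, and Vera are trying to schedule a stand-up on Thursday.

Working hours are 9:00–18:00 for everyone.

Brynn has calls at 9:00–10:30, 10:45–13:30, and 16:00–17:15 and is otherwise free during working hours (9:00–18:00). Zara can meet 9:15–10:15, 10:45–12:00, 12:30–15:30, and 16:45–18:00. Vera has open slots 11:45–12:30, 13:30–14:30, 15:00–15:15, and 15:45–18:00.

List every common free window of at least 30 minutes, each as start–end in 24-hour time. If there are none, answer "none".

13:30–14:30, 17:15–18:00

Brynn free within 09:00–18:00: 10:30–10:45, 13:30–16:00, 17:15–18:00.
Brynn ∩ Zara: 13:30–15:30, 17:15–18:00.
Brynn ∩ Zara ∩ Vera: 13:30–14:30, 15:00–15:15, 17:15–18:00.
Windows ≥ 30 min: 13:30–14:30, 17:15–18:00.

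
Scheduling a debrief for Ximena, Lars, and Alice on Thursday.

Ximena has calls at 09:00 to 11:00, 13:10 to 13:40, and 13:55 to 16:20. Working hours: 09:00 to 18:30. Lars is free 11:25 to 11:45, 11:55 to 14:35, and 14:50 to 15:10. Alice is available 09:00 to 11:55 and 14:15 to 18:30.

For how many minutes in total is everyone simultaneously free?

20 minutes

Ximena free within 09:00–18:30: 11:00–13:10, 13:40–13:55, 16:20–18:30.
Ximena ∩ Lars: 11:25–11:45, 11:55–13:10, 13:40–13:55.
Ximena ∩ Lars ∩ Alice: 11:25–11:45.
Total common minutes: 20.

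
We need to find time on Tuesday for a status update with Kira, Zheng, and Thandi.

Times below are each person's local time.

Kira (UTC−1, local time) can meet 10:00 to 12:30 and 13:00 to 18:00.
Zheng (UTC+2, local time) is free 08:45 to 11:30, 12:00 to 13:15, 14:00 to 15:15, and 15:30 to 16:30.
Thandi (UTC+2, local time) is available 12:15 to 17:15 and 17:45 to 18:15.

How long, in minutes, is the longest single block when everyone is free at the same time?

75 minutes

Kira → UTC: 11:00–13:30, 14:00–19:00.
Zheng → UTC: 06:45–09:30, 10:00–11:15, 12:00–13:15, 13:30–14:30.
Thandi → UTC: 10:15–15:15, 15:45–16:15.
Kira ∩ Zheng: 11:00–11:15, 12:00–13:15, 14:00–14:30.
Kira ∩ Zheng ∩ Thandi: 11:00–11:15, 12:00–13:15, 14:00–14:30.
Common window lengths: 15, 75, 30 min; longest is 75.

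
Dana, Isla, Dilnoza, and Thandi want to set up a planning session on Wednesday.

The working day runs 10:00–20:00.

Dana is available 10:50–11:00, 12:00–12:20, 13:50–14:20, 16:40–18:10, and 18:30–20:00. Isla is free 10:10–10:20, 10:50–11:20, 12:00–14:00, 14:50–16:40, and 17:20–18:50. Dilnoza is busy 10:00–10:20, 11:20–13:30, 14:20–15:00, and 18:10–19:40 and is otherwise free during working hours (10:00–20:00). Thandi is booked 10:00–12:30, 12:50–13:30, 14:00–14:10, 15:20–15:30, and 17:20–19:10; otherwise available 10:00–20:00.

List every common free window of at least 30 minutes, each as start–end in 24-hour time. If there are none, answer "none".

Dilnoza free within 10:00–20:00: 10:20–11:20, 13:30–14:20, 15:00–18:10, 19:40–20:00.
Thandi free within 10:00–20:00: 12:30–12:50, 13:30–14:00, 14:10–15:20, 15:30–17:20, 19:10–20:00.
Dana ∩ Isla: 10:50–11:00, 12:00–12:20, 13:50–14:00, 17:20–18:10, 18:30–18:50.
Dana ∩ Isla ∩ Dilnoza: 10:50–11:00, 13:50–14:00, 17:20–18:10.
Dana ∩ Isla ∩ Dilnoza ∩ Thandi: 13:50–14:00.
Windows ≥ 30 min: (none).

none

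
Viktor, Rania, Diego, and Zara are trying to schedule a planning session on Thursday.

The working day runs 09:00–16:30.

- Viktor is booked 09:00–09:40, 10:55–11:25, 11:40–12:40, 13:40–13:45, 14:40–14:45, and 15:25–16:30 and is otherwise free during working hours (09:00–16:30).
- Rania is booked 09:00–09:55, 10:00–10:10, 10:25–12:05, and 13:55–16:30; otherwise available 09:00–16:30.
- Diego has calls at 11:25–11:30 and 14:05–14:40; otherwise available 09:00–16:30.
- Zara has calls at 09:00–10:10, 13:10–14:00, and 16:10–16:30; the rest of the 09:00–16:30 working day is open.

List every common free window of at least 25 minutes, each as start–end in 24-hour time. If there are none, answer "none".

Viktor free within 09:00–16:30: 09:40–10:55, 11:25–11:40, 12:40–13:40, 13:45–14:40, 14:45–15:25.
Rania free within 09:00–16:30: 09:55–10:00, 10:10–10:25, 12:05–13:55.
Diego free within 09:00–16:30: 09:00–11:25, 11:30–14:05, 14:40–16:30.
Zara free within 09:00–16:30: 10:10–13:10, 14:00–16:10.
Viktor ∩ Rania: 09:55–10:00, 10:10–10:25, 12:40–13:40, 13:45–13:55.
Viktor ∩ Rania ∩ Diego: 09:55–10:00, 10:10–10:25, 12:40–13:40, 13:45–13:55.
Viktor ∩ Rania ∩ Diego ∩ Zara: 10:10–10:25, 12:40–13:10.
Windows ≥ 25 min: 12:40–13:10.

12:40–13:10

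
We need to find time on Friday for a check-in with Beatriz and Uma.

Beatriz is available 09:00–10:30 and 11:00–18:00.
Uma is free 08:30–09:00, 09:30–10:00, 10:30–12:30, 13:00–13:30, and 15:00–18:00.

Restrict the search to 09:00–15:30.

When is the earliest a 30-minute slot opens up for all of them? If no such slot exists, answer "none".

Beatriz ∩ Uma: 09:30–10:00, 11:00–12:30, 13:00–13:30, 15:00–18:00.
Restricted to 09:00–15:30: 09:30–10:00, 11:00–12:30, 13:00–13:30, 15:00–15:30.
Windows ≥ 30 min: 09:30–10:00, 11:00–12:30, 13:00–13:30, 15:00–15:30.
Earliest such window starts at 09:30.

09:30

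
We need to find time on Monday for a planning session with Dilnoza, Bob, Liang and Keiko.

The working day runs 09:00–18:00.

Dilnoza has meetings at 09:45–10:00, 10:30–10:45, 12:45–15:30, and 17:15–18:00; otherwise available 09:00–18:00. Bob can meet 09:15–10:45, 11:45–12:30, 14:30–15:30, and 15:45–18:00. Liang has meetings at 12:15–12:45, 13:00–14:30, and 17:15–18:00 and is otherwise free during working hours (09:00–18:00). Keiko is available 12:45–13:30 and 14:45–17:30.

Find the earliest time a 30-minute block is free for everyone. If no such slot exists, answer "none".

Dilnoza free within 09:00–18:00: 09:00–09:45, 10:00–10:30, 10:45–12:45, 15:30–17:15.
Liang free within 09:00–18:00: 09:00–12:15, 12:45–13:00, 14:30–17:15.
Dilnoza ∩ Bob: 09:15–09:45, 10:00–10:30, 11:45–12:30, 15:45–17:15.
Dilnoza ∩ Bob ∩ Liang: 09:15–09:45, 10:00–10:30, 11:45–12:15, 15:45–17:15.
Dilnoza ∩ Bob ∩ Liang ∩ Keiko: 15:45–17:15.
Windows ≥ 30 min: 15:45–17:15.
Earliest such window starts at 15:45.

15:45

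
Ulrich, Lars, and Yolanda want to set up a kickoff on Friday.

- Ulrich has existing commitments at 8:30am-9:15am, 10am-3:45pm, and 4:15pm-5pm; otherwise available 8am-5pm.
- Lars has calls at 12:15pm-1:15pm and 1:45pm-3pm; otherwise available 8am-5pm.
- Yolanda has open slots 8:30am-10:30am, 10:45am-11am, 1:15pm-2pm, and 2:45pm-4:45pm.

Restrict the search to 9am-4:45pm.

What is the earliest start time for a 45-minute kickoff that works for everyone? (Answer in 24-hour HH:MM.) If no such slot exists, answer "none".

09:15

Ulrich free within 08:00–17:00: 08:00–08:30, 09:15–10:00, 15:45–16:15.
Lars free within 08:00–17:00: 08:00–12:15, 13:15–13:45, 15:00–17:00.
Ulrich ∩ Lars: 08:00–08:30, 09:15–10:00, 15:45–16:15.
Ulrich ∩ Lars ∩ Yolanda: 09:15–10:00, 15:45–16:15.
Restricted to 09:00–16:45: 09:15–10:00, 15:45–16:15.
Windows ≥ 45 min: 09:15–10:00.
Earliest such window starts at 09:15.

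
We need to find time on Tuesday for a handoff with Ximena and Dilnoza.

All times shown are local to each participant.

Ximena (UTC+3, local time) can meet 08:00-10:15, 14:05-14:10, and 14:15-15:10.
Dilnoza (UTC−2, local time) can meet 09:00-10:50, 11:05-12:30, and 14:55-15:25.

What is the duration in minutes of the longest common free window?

55 minutes

Ximena → UTC: 05:00–07:15, 11:05–11:10, 11:15–12:10.
Dilnoza → UTC: 11:00–12:50, 13:05–14:30, 16:55–17:25.
Ximena ∩ Dilnoza: 11:05–11:10, 11:15–12:10.
Common window lengths: 5, 55 min; longest is 55.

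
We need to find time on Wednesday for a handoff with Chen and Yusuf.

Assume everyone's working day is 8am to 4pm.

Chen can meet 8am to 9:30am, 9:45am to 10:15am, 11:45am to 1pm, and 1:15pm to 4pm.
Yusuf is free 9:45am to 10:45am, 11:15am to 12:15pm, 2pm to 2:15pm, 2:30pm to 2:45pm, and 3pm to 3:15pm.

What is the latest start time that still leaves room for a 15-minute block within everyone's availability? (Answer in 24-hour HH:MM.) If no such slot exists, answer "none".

15:00

Chen ∩ Yusuf: 09:45–10:15, 11:45–12:15, 14:00–14:15, 14:30–14:45, 15:00–15:15.
Windows ≥ 15 min: 09:45–10:15, 11:45–12:15, 14:00–14:15, 14:30–14:45, 15:00–15:15.
Latest start in the last window 15:00–15:15 is 15:15 − 15 min = 15:00.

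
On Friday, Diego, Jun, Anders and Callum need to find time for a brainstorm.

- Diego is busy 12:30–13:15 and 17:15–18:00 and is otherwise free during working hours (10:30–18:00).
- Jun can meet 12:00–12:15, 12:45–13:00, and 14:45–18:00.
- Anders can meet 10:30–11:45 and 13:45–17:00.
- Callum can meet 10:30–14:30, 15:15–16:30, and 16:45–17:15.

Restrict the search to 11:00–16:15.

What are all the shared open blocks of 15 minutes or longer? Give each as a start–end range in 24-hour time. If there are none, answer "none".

Diego free within 10:30–18:00: 10:30–12:30, 13:15–17:15.
Diego ∩ Jun: 12:00–12:15, 14:45–17:15.
Diego ∩ Jun ∩ Anders: 14:45–17:00.
Diego ∩ Jun ∩ Anders ∩ Callum: 15:15–16:30, 16:45–17:00.
Restricted to 11:00–16:15: 15:15–16:15.
Windows ≥ 15 min: 15:15–16:15.

15:15–16:15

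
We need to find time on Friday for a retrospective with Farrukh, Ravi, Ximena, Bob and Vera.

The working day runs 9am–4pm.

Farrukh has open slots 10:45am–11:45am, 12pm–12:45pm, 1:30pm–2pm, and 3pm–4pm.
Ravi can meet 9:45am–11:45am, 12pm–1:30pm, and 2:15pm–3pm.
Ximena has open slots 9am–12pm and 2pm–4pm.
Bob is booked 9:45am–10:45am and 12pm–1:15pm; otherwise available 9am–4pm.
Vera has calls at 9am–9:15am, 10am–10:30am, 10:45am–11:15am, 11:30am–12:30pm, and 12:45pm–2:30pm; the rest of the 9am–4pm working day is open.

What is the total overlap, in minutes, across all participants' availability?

15 minutes

Bob free within 09:00–16:00: 09:00–09:45, 10:45–12:00, 13:15–16:00.
Vera free within 09:00–16:00: 09:15–10:00, 10:30–10:45, 11:15–11:30, 12:30–12:45, 14:30–16:00.
Farrukh ∩ Ravi: 10:45–11:45, 12:00–12:45.
Farrukh ∩ Ravi ∩ Ximena: 10:45–11:45.
Farrukh ∩ Ravi ∩ Ximena ∩ Bob: 10:45–11:45.
Farrukh ∩ Ravi ∩ Ximena ∩ Bob ∩ Vera: 11:15–11:30.
Total common minutes: 15.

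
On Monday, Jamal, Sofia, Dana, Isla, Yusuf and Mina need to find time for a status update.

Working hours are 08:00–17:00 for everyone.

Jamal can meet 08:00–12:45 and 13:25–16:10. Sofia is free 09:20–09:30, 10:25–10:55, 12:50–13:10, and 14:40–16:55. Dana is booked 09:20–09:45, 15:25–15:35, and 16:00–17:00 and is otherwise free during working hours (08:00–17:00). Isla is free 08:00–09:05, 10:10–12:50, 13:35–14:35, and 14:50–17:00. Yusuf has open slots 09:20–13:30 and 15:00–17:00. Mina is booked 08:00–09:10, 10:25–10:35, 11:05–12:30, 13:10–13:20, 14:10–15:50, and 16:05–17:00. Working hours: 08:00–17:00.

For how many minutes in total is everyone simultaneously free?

Dana free within 08:00–17:00: 08:00–09:20, 09:45–15:25, 15:35–16:00.
Mina free within 08:00–17:00: 09:10–10:25, 10:35–11:05, 12:30–13:10, 13:20–14:10, 15:50–16:05.
Jamal ∩ Sofia: 09:20–09:30, 10:25–10:55, 14:40–16:10.
Jamal ∩ Sofia ∩ Dana: 10:25–10:55, 14:40–15:25, 15:35–16:00.
Jamal ∩ Sofia ∩ Dana ∩ Isla: 10:25–10:55, 14:50–15:25, 15:35–16:00.
Jamal ∩ Sofia ∩ Dana ∩ Isla ∩ Yusuf: 10:25–10:55, 15:00–15:25, 15:35–16:00.
Jamal ∩ Sofia ∩ Dana ∩ Isla ∩ Yusuf ∩ Mina: 10:35–10:55, 15:50–16:00.
Total common minutes: 20 + 10 = 30.

30 minutes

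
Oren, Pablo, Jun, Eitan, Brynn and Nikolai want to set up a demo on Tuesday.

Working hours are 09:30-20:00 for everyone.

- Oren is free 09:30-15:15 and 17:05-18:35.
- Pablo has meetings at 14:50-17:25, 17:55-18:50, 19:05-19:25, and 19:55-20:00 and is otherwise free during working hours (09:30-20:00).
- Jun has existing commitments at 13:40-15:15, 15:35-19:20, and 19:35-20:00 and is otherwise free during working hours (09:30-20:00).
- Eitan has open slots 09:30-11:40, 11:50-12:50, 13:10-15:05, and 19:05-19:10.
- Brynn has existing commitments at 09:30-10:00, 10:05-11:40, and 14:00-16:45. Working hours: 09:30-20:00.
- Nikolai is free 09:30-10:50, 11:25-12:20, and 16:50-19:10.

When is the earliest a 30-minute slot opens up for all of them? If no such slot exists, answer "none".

Pablo free within 09:30–20:00: 09:30–14:50, 17:25–17:55, 18:50–19:05, 19:25–19:55.
Jun free within 09:30–20:00: 09:30–13:40, 15:15–15:35, 19:20–19:35.
Brynn free within 09:30–20:00: 10:00–10:05, 11:40–14:00, 16:45–20:00.
Oren ∩ Pablo: 09:30–14:50, 17:25–17:55.
Oren ∩ Pablo ∩ Jun: 09:30–13:40.
Oren ∩ Pablo ∩ Jun ∩ Eitan: 09:30–11:40, 11:50–12:50, 13:10–13:40.
Oren ∩ Pablo ∩ Jun ∩ Eitan ∩ Brynn: 10:00–10:05, 11:50–12:50, 13:10–13:40.
Oren ∩ Pablo ∩ Jun ∩ Eitan ∩ Brynn ∩ Nikolai: 10:00–10:05, 11:50–12:20.
Windows ≥ 30 min: 11:50–12:20.
Earliest such window starts at 11:50.

11:50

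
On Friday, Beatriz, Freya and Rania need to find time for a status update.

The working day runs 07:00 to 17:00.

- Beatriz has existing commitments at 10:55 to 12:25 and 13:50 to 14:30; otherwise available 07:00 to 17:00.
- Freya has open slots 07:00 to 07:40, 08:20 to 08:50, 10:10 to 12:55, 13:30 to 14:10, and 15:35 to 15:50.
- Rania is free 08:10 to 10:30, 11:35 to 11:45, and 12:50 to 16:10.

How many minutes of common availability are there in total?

90 minutes

Beatriz free within 07:00–17:00: 07:00–10:55, 12:25–13:50, 14:30–17:00.
Beatriz ∩ Freya: 07:00–07:40, 08:20–08:50, 10:10–10:55, 12:25–12:55, 13:30–13:50, 15:35–15:50.
Beatriz ∩ Freya ∩ Rania: 08:20–08:50, 10:10–10:30, 12:50–12:55, 13:30–13:50, 15:35–15:50.
Total common minutes: 30 + 20 + 5 + 20 + 15 = 90.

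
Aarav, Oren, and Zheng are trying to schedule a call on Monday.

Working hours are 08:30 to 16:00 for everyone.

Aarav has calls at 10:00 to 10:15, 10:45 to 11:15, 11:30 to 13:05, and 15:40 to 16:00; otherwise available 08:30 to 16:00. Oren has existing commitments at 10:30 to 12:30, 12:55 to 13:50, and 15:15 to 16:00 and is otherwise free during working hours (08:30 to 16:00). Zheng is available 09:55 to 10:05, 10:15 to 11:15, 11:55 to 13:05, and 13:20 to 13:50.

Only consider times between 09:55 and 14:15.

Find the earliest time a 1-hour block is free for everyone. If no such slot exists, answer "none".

none

Aarav free within 08:30–16:00: 08:30–10:00, 10:15–10:45, 11:15–11:30, 13:05–15:40.
Oren free within 08:30–16:00: 08:30–10:30, 12:30–12:55, 13:50–15:15.
Aarav ∩ Oren: 08:30–10:00, 10:15–10:30, 13:50–15:15.
Aarav ∩ Oren ∩ Zheng: 09:55–10:00, 10:15–10:30.
Restricted to 09:55–14:15: 09:55–10:00, 10:15–10:30.
Windows ≥ 60 min: (none).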